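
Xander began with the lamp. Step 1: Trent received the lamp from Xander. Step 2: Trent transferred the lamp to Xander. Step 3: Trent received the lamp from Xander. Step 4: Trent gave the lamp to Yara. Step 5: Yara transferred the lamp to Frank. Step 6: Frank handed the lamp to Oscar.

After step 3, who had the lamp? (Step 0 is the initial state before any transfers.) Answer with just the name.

Tracking the lamp holder through step 3:
After step 0 (start): Xander
After step 1: Trent
After step 2: Xander
After step 3: Trent

At step 3, the holder is Trent.

Answer: Trent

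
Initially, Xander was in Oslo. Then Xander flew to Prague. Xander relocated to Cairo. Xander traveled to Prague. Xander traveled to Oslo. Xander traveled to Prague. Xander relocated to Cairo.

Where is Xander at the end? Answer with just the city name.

Answer: Cairo

Derivation:
Tracking Xander's location:
Start: Xander is in Oslo.
After move 1: Oslo -> Prague. Xander is in Prague.
After move 2: Prague -> Cairo. Xander is in Cairo.
After move 3: Cairo -> Prague. Xander is in Prague.
After move 4: Prague -> Oslo. Xander is in Oslo.
After move 5: Oslo -> Prague. Xander is in Prague.
After move 6: Prague -> Cairo. Xander is in Cairo.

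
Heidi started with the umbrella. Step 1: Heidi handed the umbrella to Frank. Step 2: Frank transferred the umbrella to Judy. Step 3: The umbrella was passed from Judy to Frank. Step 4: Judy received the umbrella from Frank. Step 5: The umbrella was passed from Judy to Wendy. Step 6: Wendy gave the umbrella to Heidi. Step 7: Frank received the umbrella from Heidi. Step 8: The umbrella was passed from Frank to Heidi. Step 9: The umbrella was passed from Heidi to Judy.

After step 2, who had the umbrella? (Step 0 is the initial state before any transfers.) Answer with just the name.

Answer: Judy

Derivation:
Tracking the umbrella holder through step 2:
After step 0 (start): Heidi
After step 1: Frank
After step 2: Judy

At step 2, the holder is Judy.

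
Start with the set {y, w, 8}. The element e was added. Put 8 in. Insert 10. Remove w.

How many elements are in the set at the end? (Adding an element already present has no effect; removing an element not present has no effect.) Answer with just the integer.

Answer: 4

Derivation:
Tracking the set through each operation:
Start: {8, w, y}
Event 1 (add e): added. Set: {8, e, w, y}
Event 2 (add 8): already present, no change. Set: {8, e, w, y}
Event 3 (add 10): added. Set: {10, 8, e, w, y}
Event 4 (remove w): removed. Set: {10, 8, e, y}

Final set: {10, 8, e, y} (size 4)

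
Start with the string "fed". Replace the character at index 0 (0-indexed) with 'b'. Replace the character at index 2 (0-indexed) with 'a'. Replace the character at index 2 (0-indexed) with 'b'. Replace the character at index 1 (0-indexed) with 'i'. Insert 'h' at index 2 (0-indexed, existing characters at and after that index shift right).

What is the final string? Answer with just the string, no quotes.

Answer: bihb

Derivation:
Applying each edit step by step:
Start: "fed"
Op 1 (replace idx 0: 'f' -> 'b'): "fed" -> "bed"
Op 2 (replace idx 2: 'd' -> 'a'): "bed" -> "bea"
Op 3 (replace idx 2: 'a' -> 'b'): "bea" -> "beb"
Op 4 (replace idx 1: 'e' -> 'i'): "beb" -> "bib"
Op 5 (insert 'h' at idx 2): "bib" -> "bihb"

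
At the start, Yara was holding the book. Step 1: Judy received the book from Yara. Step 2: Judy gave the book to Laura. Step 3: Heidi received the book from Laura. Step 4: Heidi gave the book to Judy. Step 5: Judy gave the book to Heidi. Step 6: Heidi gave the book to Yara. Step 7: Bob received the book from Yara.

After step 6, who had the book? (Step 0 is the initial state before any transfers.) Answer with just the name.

Tracking the book holder through step 6:
After step 0 (start): Yara
After step 1: Judy
After step 2: Laura
After step 3: Heidi
After step 4: Judy
After step 5: Heidi
After step 6: Yara

At step 6, the holder is Yara.

Answer: Yara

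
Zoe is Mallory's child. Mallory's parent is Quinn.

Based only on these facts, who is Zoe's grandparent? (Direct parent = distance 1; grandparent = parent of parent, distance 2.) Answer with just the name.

Answer: Quinn

Derivation:
Reconstructing the parent chain from the given facts:
  Quinn -> Mallory -> Zoe
(each arrow means 'parent of the next')
Positions in the chain (0 = top):
  position of Quinn: 0
  position of Mallory: 1
  position of Zoe: 2

Zoe is at position 2; the grandparent is 2 steps up the chain, i.e. position 0: Quinn.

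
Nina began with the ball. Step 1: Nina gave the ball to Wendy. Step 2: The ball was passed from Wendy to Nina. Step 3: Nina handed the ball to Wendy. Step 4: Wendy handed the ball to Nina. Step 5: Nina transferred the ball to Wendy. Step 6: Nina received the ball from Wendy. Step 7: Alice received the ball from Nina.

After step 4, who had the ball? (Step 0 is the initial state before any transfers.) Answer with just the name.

Answer: Nina

Derivation:
Tracking the ball holder through step 4:
After step 0 (start): Nina
After step 1: Wendy
After step 2: Nina
After step 3: Wendy
After step 4: Nina

At step 4, the holder is Nina.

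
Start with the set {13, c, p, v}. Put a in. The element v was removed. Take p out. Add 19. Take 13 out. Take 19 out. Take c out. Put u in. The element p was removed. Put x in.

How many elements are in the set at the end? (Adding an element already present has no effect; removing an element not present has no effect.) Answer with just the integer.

Tracking the set through each operation:
Start: {13, c, p, v}
Event 1 (add a): added. Set: {13, a, c, p, v}
Event 2 (remove v): removed. Set: {13, a, c, p}
Event 3 (remove p): removed. Set: {13, a, c}
Event 4 (add 19): added. Set: {13, 19, a, c}
Event 5 (remove 13): removed. Set: {19, a, c}
Event 6 (remove 19): removed. Set: {a, c}
Event 7 (remove c): removed. Set: {a}
Event 8 (add u): added. Set: {a, u}
Event 9 (remove p): not present, no change. Set: {a, u}
Event 10 (add x): added. Set: {a, u, x}

Final set: {a, u, x} (size 3)

Answer: 3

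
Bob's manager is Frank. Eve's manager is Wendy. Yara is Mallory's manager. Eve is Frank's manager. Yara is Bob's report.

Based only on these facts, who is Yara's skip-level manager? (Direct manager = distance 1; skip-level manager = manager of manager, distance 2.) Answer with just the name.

Reconstructing the manager chain from the given facts:
  Wendy -> Eve -> Frank -> Bob -> Yara -> Mallory
(each arrow means 'manager of the next')
Positions in the chain (0 = top):
  position of Wendy: 0
  position of Eve: 1
  position of Frank: 2
  position of Bob: 3
  position of Yara: 4
  position of Mallory: 5

Yara is at position 4; the skip-level manager is 2 steps up the chain, i.e. position 2: Frank.

Answer: Frank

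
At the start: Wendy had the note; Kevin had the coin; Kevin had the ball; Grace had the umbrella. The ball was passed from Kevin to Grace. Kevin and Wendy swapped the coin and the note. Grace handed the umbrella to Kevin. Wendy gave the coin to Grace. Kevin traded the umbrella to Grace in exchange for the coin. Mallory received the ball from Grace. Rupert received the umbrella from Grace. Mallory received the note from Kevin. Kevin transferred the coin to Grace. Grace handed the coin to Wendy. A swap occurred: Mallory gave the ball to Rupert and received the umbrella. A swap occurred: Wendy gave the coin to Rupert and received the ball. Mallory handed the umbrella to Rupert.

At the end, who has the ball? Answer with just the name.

Tracking all object holders:
Start: note:Wendy, coin:Kevin, ball:Kevin, umbrella:Grace
Event 1 (give ball: Kevin -> Grace). State: note:Wendy, coin:Kevin, ball:Grace, umbrella:Grace
Event 2 (swap coin<->note: now coin:Wendy, note:Kevin). State: note:Kevin, coin:Wendy, ball:Grace, umbrella:Grace
Event 3 (give umbrella: Grace -> Kevin). State: note:Kevin, coin:Wendy, ball:Grace, umbrella:Kevin
Event 4 (give coin: Wendy -> Grace). State: note:Kevin, coin:Grace, ball:Grace, umbrella:Kevin
Event 5 (swap umbrella<->coin: now umbrella:Grace, coin:Kevin). State: note:Kevin, coin:Kevin, ball:Grace, umbrella:Grace
Event 6 (give ball: Grace -> Mallory). State: note:Kevin, coin:Kevin, ball:Mallory, umbrella:Grace
Event 7 (give umbrella: Grace -> Rupert). State: note:Kevin, coin:Kevin, ball:Mallory, umbrella:Rupert
Event 8 (give note: Kevin -> Mallory). State: note:Mallory, coin:Kevin, ball:Mallory, umbrella:Rupert
Event 9 (give coin: Kevin -> Grace). State: note:Mallory, coin:Grace, ball:Mallory, umbrella:Rupert
Event 10 (give coin: Grace -> Wendy). State: note:Mallory, coin:Wendy, ball:Mallory, umbrella:Rupert
Event 11 (swap ball<->umbrella: now ball:Rupert, umbrella:Mallory). State: note:Mallory, coin:Wendy, ball:Rupert, umbrella:Mallory
Event 12 (swap coin<->ball: now coin:Rupert, ball:Wendy). State: note:Mallory, coin:Rupert, ball:Wendy, umbrella:Mallory
Event 13 (give umbrella: Mallory -> Rupert). State: note:Mallory, coin:Rupert, ball:Wendy, umbrella:Rupert

Final state: note:Mallory, coin:Rupert, ball:Wendy, umbrella:Rupert
The ball is held by Wendy.

Answer: Wendy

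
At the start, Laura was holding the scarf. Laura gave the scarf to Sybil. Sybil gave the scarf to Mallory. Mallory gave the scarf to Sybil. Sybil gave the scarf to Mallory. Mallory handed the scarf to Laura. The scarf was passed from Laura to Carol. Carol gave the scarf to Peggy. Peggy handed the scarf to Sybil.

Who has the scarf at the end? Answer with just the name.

Answer: Sybil

Derivation:
Tracking the scarf through each event:
Start: Laura has the scarf.
After event 1: Sybil has the scarf.
After event 2: Mallory has the scarf.
After event 3: Sybil has the scarf.
After event 4: Mallory has the scarf.
After event 5: Laura has the scarf.
After event 6: Carol has the scarf.
After event 7: Peggy has the scarf.
After event 8: Sybil has the scarf.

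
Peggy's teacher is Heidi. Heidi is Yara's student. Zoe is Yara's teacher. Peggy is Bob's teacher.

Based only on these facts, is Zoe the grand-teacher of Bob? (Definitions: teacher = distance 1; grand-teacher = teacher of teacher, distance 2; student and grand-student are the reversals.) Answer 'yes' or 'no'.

Reconstructing the teacher chain from the given facts:
  Zoe -> Yara -> Heidi -> Peggy -> Bob
(each arrow means 'teacher of the next')
Positions in the chain (0 = top):
  position of Zoe: 0
  position of Yara: 1
  position of Heidi: 2
  position of Peggy: 3
  position of Bob: 4

Zoe is at position 0, Bob is at position 4; signed distance (j - i) = 4.
'grand-teacher' requires j - i = 2. Actual distance is 4, so the relation does NOT hold.

Answer: no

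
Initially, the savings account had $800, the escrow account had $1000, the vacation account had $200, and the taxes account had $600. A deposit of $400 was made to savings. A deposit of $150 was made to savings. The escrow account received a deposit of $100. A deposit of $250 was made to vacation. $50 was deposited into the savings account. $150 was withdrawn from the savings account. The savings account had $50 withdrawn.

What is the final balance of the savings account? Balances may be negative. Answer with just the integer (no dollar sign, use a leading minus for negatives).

Answer: 1200

Derivation:
Tracking account balances step by step:
Start: savings=800, escrow=1000, vacation=200, taxes=600
Event 1 (deposit 400 to savings): savings: 800 + 400 = 1200. Balances: savings=1200, escrow=1000, vacation=200, taxes=600
Event 2 (deposit 150 to savings): savings: 1200 + 150 = 1350. Balances: savings=1350, escrow=1000, vacation=200, taxes=600
Event 3 (deposit 100 to escrow): escrow: 1000 + 100 = 1100. Balances: savings=1350, escrow=1100, vacation=200, taxes=600
Event 4 (deposit 250 to vacation): vacation: 200 + 250 = 450. Balances: savings=1350, escrow=1100, vacation=450, taxes=600
Event 5 (deposit 50 to savings): savings: 1350 + 50 = 1400. Balances: savings=1400, escrow=1100, vacation=450, taxes=600
Event 6 (withdraw 150 from savings): savings: 1400 - 150 = 1250. Balances: savings=1250, escrow=1100, vacation=450, taxes=600
Event 7 (withdraw 50 from savings): savings: 1250 - 50 = 1200. Balances: savings=1200, escrow=1100, vacation=450, taxes=600

Final balance of savings: 1200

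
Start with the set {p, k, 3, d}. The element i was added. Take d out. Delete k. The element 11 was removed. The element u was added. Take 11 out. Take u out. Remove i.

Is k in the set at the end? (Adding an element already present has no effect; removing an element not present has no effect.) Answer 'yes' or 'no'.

Answer: no

Derivation:
Tracking the set through each operation:
Start: {3, d, k, p}
Event 1 (add i): added. Set: {3, d, i, k, p}
Event 2 (remove d): removed. Set: {3, i, k, p}
Event 3 (remove k): removed. Set: {3, i, p}
Event 4 (remove 11): not present, no change. Set: {3, i, p}
Event 5 (add u): added. Set: {3, i, p, u}
Event 6 (remove 11): not present, no change. Set: {3, i, p, u}
Event 7 (remove u): removed. Set: {3, i, p}
Event 8 (remove i): removed. Set: {3, p}

Final set: {3, p} (size 2)
k is NOT in the final set.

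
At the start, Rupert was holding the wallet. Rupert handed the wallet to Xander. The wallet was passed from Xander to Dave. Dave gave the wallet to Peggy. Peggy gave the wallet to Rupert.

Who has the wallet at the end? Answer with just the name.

Answer: Rupert

Derivation:
Tracking the wallet through each event:
Start: Rupert has the wallet.
After event 1: Xander has the wallet.
After event 2: Dave has the wallet.
After event 3: Peggy has the wallet.
After event 4: Rupert has the wallet.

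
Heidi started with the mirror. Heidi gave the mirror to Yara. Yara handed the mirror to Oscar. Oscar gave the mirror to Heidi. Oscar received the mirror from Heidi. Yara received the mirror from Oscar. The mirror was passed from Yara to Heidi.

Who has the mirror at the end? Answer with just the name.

Answer: Heidi

Derivation:
Tracking the mirror through each event:
Start: Heidi has the mirror.
After event 1: Yara has the mirror.
After event 2: Oscar has the mirror.
After event 3: Heidi has the mirror.
After event 4: Oscar has the mirror.
After event 5: Yara has the mirror.
After event 6: Heidi has the mirror.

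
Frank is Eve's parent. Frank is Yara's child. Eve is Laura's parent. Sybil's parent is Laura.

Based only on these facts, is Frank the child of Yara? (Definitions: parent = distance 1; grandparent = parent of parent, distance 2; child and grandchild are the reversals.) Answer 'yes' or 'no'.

Reconstructing the parent chain from the given facts:
  Yara -> Frank -> Eve -> Laura -> Sybil
(each arrow means 'parent of the next')
Positions in the chain (0 = top):
  position of Yara: 0
  position of Frank: 1
  position of Eve: 2
  position of Laura: 3
  position of Sybil: 4

Frank is at position 1, Yara is at position 0; signed distance (j - i) = -1.
'child' requires j - i = -1. Actual distance is -1, so the relation HOLDS.

Answer: yes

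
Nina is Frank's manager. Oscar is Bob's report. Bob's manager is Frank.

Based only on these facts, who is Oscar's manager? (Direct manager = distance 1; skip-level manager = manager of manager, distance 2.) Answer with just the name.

Reconstructing the manager chain from the given facts:
  Nina -> Frank -> Bob -> Oscar
(each arrow means 'manager of the next')
Positions in the chain (0 = top):
  position of Nina: 0
  position of Frank: 1
  position of Bob: 2
  position of Oscar: 3

Oscar is at position 3; the manager is 1 step up the chain, i.e. position 2: Bob.

Answer: Bob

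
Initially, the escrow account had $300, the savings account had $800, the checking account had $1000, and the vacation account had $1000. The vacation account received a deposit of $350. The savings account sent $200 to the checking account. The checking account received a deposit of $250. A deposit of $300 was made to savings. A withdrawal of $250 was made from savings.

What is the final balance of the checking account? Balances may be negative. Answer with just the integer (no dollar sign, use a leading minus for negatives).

Tracking account balances step by step:
Start: escrow=300, savings=800, checking=1000, vacation=1000
Event 1 (deposit 350 to vacation): vacation: 1000 + 350 = 1350. Balances: escrow=300, savings=800, checking=1000, vacation=1350
Event 2 (transfer 200 savings -> checking): savings: 800 - 200 = 600, checking: 1000 + 200 = 1200. Balances: escrow=300, savings=600, checking=1200, vacation=1350
Event 3 (deposit 250 to checking): checking: 1200 + 250 = 1450. Balances: escrow=300, savings=600, checking=1450, vacation=1350
Event 4 (deposit 300 to savings): savings: 600 + 300 = 900. Balances: escrow=300, savings=900, checking=1450, vacation=1350
Event 5 (withdraw 250 from savings): savings: 900 - 250 = 650. Balances: escrow=300, savings=650, checking=1450, vacation=1350

Final balance of checking: 1450

Answer: 1450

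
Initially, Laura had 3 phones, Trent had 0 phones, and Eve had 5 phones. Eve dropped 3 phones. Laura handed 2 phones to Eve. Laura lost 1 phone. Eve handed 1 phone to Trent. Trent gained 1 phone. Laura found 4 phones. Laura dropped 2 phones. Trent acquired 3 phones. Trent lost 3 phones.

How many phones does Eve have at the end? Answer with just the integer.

Tracking counts step by step:
Start: Laura=3, Trent=0, Eve=5
Event 1 (Eve -3): Eve: 5 -> 2. State: Laura=3, Trent=0, Eve=2
Event 2 (Laura -> Eve, 2): Laura: 3 -> 1, Eve: 2 -> 4. State: Laura=1, Trent=0, Eve=4
Event 3 (Laura -1): Laura: 1 -> 0. State: Laura=0, Trent=0, Eve=4
Event 4 (Eve -> Trent, 1): Eve: 4 -> 3, Trent: 0 -> 1. State: Laura=0, Trent=1, Eve=3
Event 5 (Trent +1): Trent: 1 -> 2. State: Laura=0, Trent=2, Eve=3
Event 6 (Laura +4): Laura: 0 -> 4. State: Laura=4, Trent=2, Eve=3
Event 7 (Laura -2): Laura: 4 -> 2. State: Laura=2, Trent=2, Eve=3
Event 8 (Trent +3): Trent: 2 -> 5. State: Laura=2, Trent=5, Eve=3
Event 9 (Trent -3): Trent: 5 -> 2. State: Laura=2, Trent=2, Eve=3

Eve's final count: 3

Answer: 3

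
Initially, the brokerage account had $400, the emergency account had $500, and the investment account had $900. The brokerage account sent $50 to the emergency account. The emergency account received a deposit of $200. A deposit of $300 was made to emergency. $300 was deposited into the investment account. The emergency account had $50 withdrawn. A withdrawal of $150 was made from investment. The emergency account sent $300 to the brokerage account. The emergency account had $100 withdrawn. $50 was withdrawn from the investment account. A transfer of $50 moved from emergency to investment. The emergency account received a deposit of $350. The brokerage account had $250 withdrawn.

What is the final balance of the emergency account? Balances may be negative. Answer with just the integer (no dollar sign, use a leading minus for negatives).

Tracking account balances step by step:
Start: brokerage=400, emergency=500, investment=900
Event 1 (transfer 50 brokerage -> emergency): brokerage: 400 - 50 = 350, emergency: 500 + 50 = 550. Balances: brokerage=350, emergency=550, investment=900
Event 2 (deposit 200 to emergency): emergency: 550 + 200 = 750. Balances: brokerage=350, emergency=750, investment=900
Event 3 (deposit 300 to emergency): emergency: 750 + 300 = 1050. Balances: brokerage=350, emergency=1050, investment=900
Event 4 (deposit 300 to investment): investment: 900 + 300 = 1200. Balances: brokerage=350, emergency=1050, investment=1200
Event 5 (withdraw 50 from emergency): emergency: 1050 - 50 = 1000. Balances: brokerage=350, emergency=1000, investment=1200
Event 6 (withdraw 150 from investment): investment: 1200 - 150 = 1050. Balances: brokerage=350, emergency=1000, investment=1050
Event 7 (transfer 300 emergency -> brokerage): emergency: 1000 - 300 = 700, brokerage: 350 + 300 = 650. Balances: brokerage=650, emergency=700, investment=1050
Event 8 (withdraw 100 from emergency): emergency: 700 - 100 = 600. Balances: brokerage=650, emergency=600, investment=1050
Event 9 (withdraw 50 from investment): investment: 1050 - 50 = 1000. Balances: brokerage=650, emergency=600, investment=1000
Event 10 (transfer 50 emergency -> investment): emergency: 600 - 50 = 550, investment: 1000 + 50 = 1050. Balances: brokerage=650, emergency=550, investment=1050
Event 11 (deposit 350 to emergency): emergency: 550 + 350 = 900. Balances: brokerage=650, emergency=900, investment=1050
Event 12 (withdraw 250 from brokerage): brokerage: 650 - 250 = 400. Balances: brokerage=400, emergency=900, investment=1050

Final balance of emergency: 900

Answer: 900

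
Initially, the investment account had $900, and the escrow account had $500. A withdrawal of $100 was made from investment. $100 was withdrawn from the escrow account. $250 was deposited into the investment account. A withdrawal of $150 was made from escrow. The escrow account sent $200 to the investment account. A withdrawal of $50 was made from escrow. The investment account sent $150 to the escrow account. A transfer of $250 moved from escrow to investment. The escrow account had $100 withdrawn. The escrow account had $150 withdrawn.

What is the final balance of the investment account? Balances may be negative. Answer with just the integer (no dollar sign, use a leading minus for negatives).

Tracking account balances step by step:
Start: investment=900, escrow=500
Event 1 (withdraw 100 from investment): investment: 900 - 100 = 800. Balances: investment=800, escrow=500
Event 2 (withdraw 100 from escrow): escrow: 500 - 100 = 400. Balances: investment=800, escrow=400
Event 3 (deposit 250 to investment): investment: 800 + 250 = 1050. Balances: investment=1050, escrow=400
Event 4 (withdraw 150 from escrow): escrow: 400 - 150 = 250. Balances: investment=1050, escrow=250
Event 5 (transfer 200 escrow -> investment): escrow: 250 - 200 = 50, investment: 1050 + 200 = 1250. Balances: investment=1250, escrow=50
Event 6 (withdraw 50 from escrow): escrow: 50 - 50 = 0. Balances: investment=1250, escrow=0
Event 7 (transfer 150 investment -> escrow): investment: 1250 - 150 = 1100, escrow: 0 + 150 = 150. Balances: investment=1100, escrow=150
Event 8 (transfer 250 escrow -> investment): escrow: 150 - 250 = -100, investment: 1100 + 250 = 1350. Balances: investment=1350, escrow=-100
Event 9 (withdraw 100 from escrow): escrow: -100 - 100 = -200. Balances: investment=1350, escrow=-200
Event 10 (withdraw 150 from escrow): escrow: -200 - 150 = -350. Balances: investment=1350, escrow=-350

Final balance of investment: 1350

Answer: 1350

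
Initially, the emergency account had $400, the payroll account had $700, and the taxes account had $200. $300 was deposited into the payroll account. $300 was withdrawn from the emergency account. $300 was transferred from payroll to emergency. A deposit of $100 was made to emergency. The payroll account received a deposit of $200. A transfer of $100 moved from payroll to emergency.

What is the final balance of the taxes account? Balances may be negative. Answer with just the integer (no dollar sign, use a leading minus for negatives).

Answer: 200

Derivation:
Tracking account balances step by step:
Start: emergency=400, payroll=700, taxes=200
Event 1 (deposit 300 to payroll): payroll: 700 + 300 = 1000. Balances: emergency=400, payroll=1000, taxes=200
Event 2 (withdraw 300 from emergency): emergency: 400 - 300 = 100. Balances: emergency=100, payroll=1000, taxes=200
Event 3 (transfer 300 payroll -> emergency): payroll: 1000 - 300 = 700, emergency: 100 + 300 = 400. Balances: emergency=400, payroll=700, taxes=200
Event 4 (deposit 100 to emergency): emergency: 400 + 100 = 500. Balances: emergency=500, payroll=700, taxes=200
Event 5 (deposit 200 to payroll): payroll: 700 + 200 = 900. Balances: emergency=500, payroll=900, taxes=200
Event 6 (transfer 100 payroll -> emergency): payroll: 900 - 100 = 800, emergency: 500 + 100 = 600. Balances: emergency=600, payroll=800, taxes=200

Final balance of taxes: 200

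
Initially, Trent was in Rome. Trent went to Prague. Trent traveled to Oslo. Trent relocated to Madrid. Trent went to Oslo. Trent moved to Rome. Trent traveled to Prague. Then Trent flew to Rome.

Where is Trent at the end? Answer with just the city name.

Answer: Rome

Derivation:
Tracking Trent's location:
Start: Trent is in Rome.
After move 1: Rome -> Prague. Trent is in Prague.
After move 2: Prague -> Oslo. Trent is in Oslo.
After move 3: Oslo -> Madrid. Trent is in Madrid.
After move 4: Madrid -> Oslo. Trent is in Oslo.
After move 5: Oslo -> Rome. Trent is in Rome.
After move 6: Rome -> Prague. Trent is in Prague.
After move 7: Prague -> Rome. Trent is in Rome.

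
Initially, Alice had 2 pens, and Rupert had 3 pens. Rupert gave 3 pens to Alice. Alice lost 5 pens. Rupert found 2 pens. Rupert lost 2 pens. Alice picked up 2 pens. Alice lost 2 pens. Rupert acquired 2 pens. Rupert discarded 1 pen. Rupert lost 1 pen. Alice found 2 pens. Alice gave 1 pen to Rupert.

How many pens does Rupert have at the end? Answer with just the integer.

Answer: 1

Derivation:
Tracking counts step by step:
Start: Alice=2, Rupert=3
Event 1 (Rupert -> Alice, 3): Rupert: 3 -> 0, Alice: 2 -> 5. State: Alice=5, Rupert=0
Event 2 (Alice -5): Alice: 5 -> 0. State: Alice=0, Rupert=0
Event 3 (Rupert +2): Rupert: 0 -> 2. State: Alice=0, Rupert=2
Event 4 (Rupert -2): Rupert: 2 -> 0. State: Alice=0, Rupert=0
Event 5 (Alice +2): Alice: 0 -> 2. State: Alice=2, Rupert=0
Event 6 (Alice -2): Alice: 2 -> 0. State: Alice=0, Rupert=0
Event 7 (Rupert +2): Rupert: 0 -> 2. State: Alice=0, Rupert=2
Event 8 (Rupert -1): Rupert: 2 -> 1. State: Alice=0, Rupert=1
Event 9 (Rupert -1): Rupert: 1 -> 0. State: Alice=0, Rupert=0
Event 10 (Alice +2): Alice: 0 -> 2. State: Alice=2, Rupert=0
Event 11 (Alice -> Rupert, 1): Alice: 2 -> 1, Rupert: 0 -> 1. State: Alice=1, Rupert=1

Rupert's final count: 1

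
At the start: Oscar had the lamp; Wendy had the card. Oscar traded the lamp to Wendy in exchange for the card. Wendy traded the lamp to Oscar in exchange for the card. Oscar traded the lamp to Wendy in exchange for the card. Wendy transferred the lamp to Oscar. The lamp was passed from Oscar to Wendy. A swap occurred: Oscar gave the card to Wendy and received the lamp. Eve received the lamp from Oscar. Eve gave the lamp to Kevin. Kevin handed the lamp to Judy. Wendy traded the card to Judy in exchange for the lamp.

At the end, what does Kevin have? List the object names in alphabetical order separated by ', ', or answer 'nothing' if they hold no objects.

Tracking all object holders:
Start: lamp:Oscar, card:Wendy
Event 1 (swap lamp<->card: now lamp:Wendy, card:Oscar). State: lamp:Wendy, card:Oscar
Event 2 (swap lamp<->card: now lamp:Oscar, card:Wendy). State: lamp:Oscar, card:Wendy
Event 3 (swap lamp<->card: now lamp:Wendy, card:Oscar). State: lamp:Wendy, card:Oscar
Event 4 (give lamp: Wendy -> Oscar). State: lamp:Oscar, card:Oscar
Event 5 (give lamp: Oscar -> Wendy). State: lamp:Wendy, card:Oscar
Event 6 (swap card<->lamp: now card:Wendy, lamp:Oscar). State: lamp:Oscar, card:Wendy
Event 7 (give lamp: Oscar -> Eve). State: lamp:Eve, card:Wendy
Event 8 (give lamp: Eve -> Kevin). State: lamp:Kevin, card:Wendy
Event 9 (give lamp: Kevin -> Judy). State: lamp:Judy, card:Wendy
Event 10 (swap card<->lamp: now card:Judy, lamp:Wendy). State: lamp:Wendy, card:Judy

Final state: lamp:Wendy, card:Judy
Kevin holds: (nothing).

Answer: nothing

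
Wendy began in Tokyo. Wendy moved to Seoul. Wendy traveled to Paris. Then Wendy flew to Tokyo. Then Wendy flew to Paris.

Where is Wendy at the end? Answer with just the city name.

Tracking Wendy's location:
Start: Wendy is in Tokyo.
After move 1: Tokyo -> Seoul. Wendy is in Seoul.
After move 2: Seoul -> Paris. Wendy is in Paris.
After move 3: Paris -> Tokyo. Wendy is in Tokyo.
After move 4: Tokyo -> Paris. Wendy is in Paris.

Answer: Paris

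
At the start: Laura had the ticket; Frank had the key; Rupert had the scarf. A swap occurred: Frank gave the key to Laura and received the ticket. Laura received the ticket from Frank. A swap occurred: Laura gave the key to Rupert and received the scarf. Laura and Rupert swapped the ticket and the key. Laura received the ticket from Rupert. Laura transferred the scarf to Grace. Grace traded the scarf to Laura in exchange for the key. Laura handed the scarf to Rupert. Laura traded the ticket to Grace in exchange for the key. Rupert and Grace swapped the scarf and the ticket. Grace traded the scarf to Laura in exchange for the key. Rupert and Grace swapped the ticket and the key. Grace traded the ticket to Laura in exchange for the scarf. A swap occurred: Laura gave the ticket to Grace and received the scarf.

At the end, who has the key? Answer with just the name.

Answer: Rupert

Derivation:
Tracking all object holders:
Start: ticket:Laura, key:Frank, scarf:Rupert
Event 1 (swap key<->ticket: now key:Laura, ticket:Frank). State: ticket:Frank, key:Laura, scarf:Rupert
Event 2 (give ticket: Frank -> Laura). State: ticket:Laura, key:Laura, scarf:Rupert
Event 3 (swap key<->scarf: now key:Rupert, scarf:Laura). State: ticket:Laura, key:Rupert, scarf:Laura
Event 4 (swap ticket<->key: now ticket:Rupert, key:Laura). State: ticket:Rupert, key:Laura, scarf:Laura
Event 5 (give ticket: Rupert -> Laura). State: ticket:Laura, key:Laura, scarf:Laura
Event 6 (give scarf: Laura -> Grace). State: ticket:Laura, key:Laura, scarf:Grace
Event 7 (swap scarf<->key: now scarf:Laura, key:Grace). State: ticket:Laura, key:Grace, scarf:Laura
Event 8 (give scarf: Laura -> Rupert). State: ticket:Laura, key:Grace, scarf:Rupert
Event 9 (swap ticket<->key: now ticket:Grace, key:Laura). State: ticket:Grace, key:Laura, scarf:Rupert
Event 10 (swap scarf<->ticket: now scarf:Grace, ticket:Rupert). State: ticket:Rupert, key:Laura, scarf:Grace
Event 11 (swap scarf<->key: now scarf:Laura, key:Grace). State: ticket:Rupert, key:Grace, scarf:Laura
Event 12 (swap ticket<->key: now ticket:Grace, key:Rupert). State: ticket:Grace, key:Rupert, scarf:Laura
Event 13 (swap ticket<->scarf: now ticket:Laura, scarf:Grace). State: ticket:Laura, key:Rupert, scarf:Grace
Event 14 (swap ticket<->scarf: now ticket:Grace, scarf:Laura). State: ticket:Grace, key:Rupert, scarf:Laura

Final state: ticket:Grace, key:Rupert, scarf:Laura
The key is held by Rupert.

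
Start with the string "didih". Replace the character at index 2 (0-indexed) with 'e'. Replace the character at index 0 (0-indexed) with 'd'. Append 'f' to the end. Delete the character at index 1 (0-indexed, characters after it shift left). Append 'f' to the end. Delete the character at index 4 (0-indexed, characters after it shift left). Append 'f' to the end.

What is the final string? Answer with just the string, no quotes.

Answer: deihff

Derivation:
Applying each edit step by step:
Start: "didih"
Op 1 (replace idx 2: 'd' -> 'e'): "didih" -> "dieih"
Op 2 (replace idx 0: 'd' -> 'd'): "dieih" -> "dieih"
Op 3 (append 'f'): "dieih" -> "dieihf"
Op 4 (delete idx 1 = 'i'): "dieihf" -> "deihf"
Op 5 (append 'f'): "deihf" -> "deihff"
Op 6 (delete idx 4 = 'f'): "deihff" -> "deihf"
Op 7 (append 'f'): "deihf" -> "deihff"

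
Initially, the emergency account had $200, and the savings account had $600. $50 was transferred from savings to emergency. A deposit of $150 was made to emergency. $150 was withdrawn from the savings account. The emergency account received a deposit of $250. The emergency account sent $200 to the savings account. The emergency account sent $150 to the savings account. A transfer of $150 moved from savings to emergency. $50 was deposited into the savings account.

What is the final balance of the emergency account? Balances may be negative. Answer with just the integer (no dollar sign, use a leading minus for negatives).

Answer: 450

Derivation:
Tracking account balances step by step:
Start: emergency=200, savings=600
Event 1 (transfer 50 savings -> emergency): savings: 600 - 50 = 550, emergency: 200 + 50 = 250. Balances: emergency=250, savings=550
Event 2 (deposit 150 to emergency): emergency: 250 + 150 = 400. Balances: emergency=400, savings=550
Event 3 (withdraw 150 from savings): savings: 550 - 150 = 400. Balances: emergency=400, savings=400
Event 4 (deposit 250 to emergency): emergency: 400 + 250 = 650. Balances: emergency=650, savings=400
Event 5 (transfer 200 emergency -> savings): emergency: 650 - 200 = 450, savings: 400 + 200 = 600. Balances: emergency=450, savings=600
Event 6 (transfer 150 emergency -> savings): emergency: 450 - 150 = 300, savings: 600 + 150 = 750. Balances: emergency=300, savings=750
Event 7 (transfer 150 savings -> emergency): savings: 750 - 150 = 600, emergency: 300 + 150 = 450. Balances: emergency=450, savings=600
Event 8 (deposit 50 to savings): savings: 600 + 50 = 650. Balances: emergency=450, savings=650

Final balance of emergency: 450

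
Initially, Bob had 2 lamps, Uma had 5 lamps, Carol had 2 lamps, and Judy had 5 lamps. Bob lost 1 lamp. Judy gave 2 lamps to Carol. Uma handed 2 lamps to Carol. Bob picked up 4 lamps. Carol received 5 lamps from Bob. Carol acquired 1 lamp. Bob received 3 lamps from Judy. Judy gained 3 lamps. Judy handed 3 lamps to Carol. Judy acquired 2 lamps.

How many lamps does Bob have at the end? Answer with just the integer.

Tracking counts step by step:
Start: Bob=2, Uma=5, Carol=2, Judy=5
Event 1 (Bob -1): Bob: 2 -> 1. State: Bob=1, Uma=5, Carol=2, Judy=5
Event 2 (Judy -> Carol, 2): Judy: 5 -> 3, Carol: 2 -> 4. State: Bob=1, Uma=5, Carol=4, Judy=3
Event 3 (Uma -> Carol, 2): Uma: 5 -> 3, Carol: 4 -> 6. State: Bob=1, Uma=3, Carol=6, Judy=3
Event 4 (Bob +4): Bob: 1 -> 5. State: Bob=5, Uma=3, Carol=6, Judy=3
Event 5 (Bob -> Carol, 5): Bob: 5 -> 0, Carol: 6 -> 11. State: Bob=0, Uma=3, Carol=11, Judy=3
Event 6 (Carol +1): Carol: 11 -> 12. State: Bob=0, Uma=3, Carol=12, Judy=3
Event 7 (Judy -> Bob, 3): Judy: 3 -> 0, Bob: 0 -> 3. State: Bob=3, Uma=3, Carol=12, Judy=0
Event 8 (Judy +3): Judy: 0 -> 3. State: Bob=3, Uma=3, Carol=12, Judy=3
Event 9 (Judy -> Carol, 3): Judy: 3 -> 0, Carol: 12 -> 15. State: Bob=3, Uma=3, Carol=15, Judy=0
Event 10 (Judy +2): Judy: 0 -> 2. State: Bob=3, Uma=3, Carol=15, Judy=2

Bob's final count: 3

Answer: 3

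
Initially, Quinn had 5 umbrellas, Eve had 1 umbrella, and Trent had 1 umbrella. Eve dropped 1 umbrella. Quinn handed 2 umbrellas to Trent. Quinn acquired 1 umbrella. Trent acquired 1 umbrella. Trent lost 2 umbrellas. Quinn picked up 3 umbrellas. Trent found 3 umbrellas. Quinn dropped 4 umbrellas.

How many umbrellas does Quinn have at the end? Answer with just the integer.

Tracking counts step by step:
Start: Quinn=5, Eve=1, Trent=1
Event 1 (Eve -1): Eve: 1 -> 0. State: Quinn=5, Eve=0, Trent=1
Event 2 (Quinn -> Trent, 2): Quinn: 5 -> 3, Trent: 1 -> 3. State: Quinn=3, Eve=0, Trent=3
Event 3 (Quinn +1): Quinn: 3 -> 4. State: Quinn=4, Eve=0, Trent=3
Event 4 (Trent +1): Trent: 3 -> 4. State: Quinn=4, Eve=0, Trent=4
Event 5 (Trent -2): Trent: 4 -> 2. State: Quinn=4, Eve=0, Trent=2
Event 6 (Quinn +3): Quinn: 4 -> 7. State: Quinn=7, Eve=0, Trent=2
Event 7 (Trent +3): Trent: 2 -> 5. State: Quinn=7, Eve=0, Trent=5
Event 8 (Quinn -4): Quinn: 7 -> 3. State: Quinn=3, Eve=0, Trent=5

Quinn's final count: 3

Answer: 3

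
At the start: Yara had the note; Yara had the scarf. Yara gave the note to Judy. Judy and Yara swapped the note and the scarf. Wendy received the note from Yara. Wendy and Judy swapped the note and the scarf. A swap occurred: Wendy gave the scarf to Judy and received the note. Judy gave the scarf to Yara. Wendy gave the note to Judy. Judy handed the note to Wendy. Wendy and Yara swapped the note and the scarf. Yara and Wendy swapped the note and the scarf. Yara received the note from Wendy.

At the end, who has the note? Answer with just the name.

Tracking all object holders:
Start: note:Yara, scarf:Yara
Event 1 (give note: Yara -> Judy). State: note:Judy, scarf:Yara
Event 2 (swap note<->scarf: now note:Yara, scarf:Judy). State: note:Yara, scarf:Judy
Event 3 (give note: Yara -> Wendy). State: note:Wendy, scarf:Judy
Event 4 (swap note<->scarf: now note:Judy, scarf:Wendy). State: note:Judy, scarf:Wendy
Event 5 (swap scarf<->note: now scarf:Judy, note:Wendy). State: note:Wendy, scarf:Judy
Event 6 (give scarf: Judy -> Yara). State: note:Wendy, scarf:Yara
Event 7 (give note: Wendy -> Judy). State: note:Judy, scarf:Yara
Event 8 (give note: Judy -> Wendy). State: note:Wendy, scarf:Yara
Event 9 (swap note<->scarf: now note:Yara, scarf:Wendy). State: note:Yara, scarf:Wendy
Event 10 (swap note<->scarf: now note:Wendy, scarf:Yara). State: note:Wendy, scarf:Yara
Event 11 (give note: Wendy -> Yara). State: note:Yara, scarf:Yara

Final state: note:Yara, scarf:Yara
The note is held by Yara.

Answer: Yara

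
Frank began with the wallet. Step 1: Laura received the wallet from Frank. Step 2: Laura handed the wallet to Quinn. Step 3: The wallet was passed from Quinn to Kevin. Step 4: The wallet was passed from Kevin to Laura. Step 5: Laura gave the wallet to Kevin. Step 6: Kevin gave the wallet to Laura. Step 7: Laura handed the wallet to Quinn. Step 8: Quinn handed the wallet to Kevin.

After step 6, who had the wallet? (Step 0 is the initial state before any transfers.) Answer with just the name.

Tracking the wallet holder through step 6:
After step 0 (start): Frank
After step 1: Laura
After step 2: Quinn
After step 3: Kevin
After step 4: Laura
After step 5: Kevin
After step 6: Laura

At step 6, the holder is Laura.

Answer: Laura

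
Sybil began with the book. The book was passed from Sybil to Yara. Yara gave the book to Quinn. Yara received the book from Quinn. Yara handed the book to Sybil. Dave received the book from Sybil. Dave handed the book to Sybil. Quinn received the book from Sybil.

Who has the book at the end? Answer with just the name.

Tracking the book through each event:
Start: Sybil has the book.
After event 1: Yara has the book.
After event 2: Quinn has the book.
After event 3: Yara has the book.
After event 4: Sybil has the book.
After event 5: Dave has the book.
After event 6: Sybil has the book.
After event 7: Quinn has the book.

Answer: Quinn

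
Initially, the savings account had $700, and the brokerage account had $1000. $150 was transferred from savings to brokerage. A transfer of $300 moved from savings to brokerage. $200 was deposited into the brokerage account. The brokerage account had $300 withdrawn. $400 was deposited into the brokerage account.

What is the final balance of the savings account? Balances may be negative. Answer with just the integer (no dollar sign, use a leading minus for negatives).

Tracking account balances step by step:
Start: savings=700, brokerage=1000
Event 1 (transfer 150 savings -> brokerage): savings: 700 - 150 = 550, brokerage: 1000 + 150 = 1150. Balances: savings=550, brokerage=1150
Event 2 (transfer 300 savings -> brokerage): savings: 550 - 300 = 250, brokerage: 1150 + 300 = 1450. Balances: savings=250, brokerage=1450
Event 3 (deposit 200 to brokerage): brokerage: 1450 + 200 = 1650. Balances: savings=250, brokerage=1650
Event 4 (withdraw 300 from brokerage): brokerage: 1650 - 300 = 1350. Balances: savings=250, brokerage=1350
Event 5 (deposit 400 to brokerage): brokerage: 1350 + 400 = 1750. Balances: savings=250, brokerage=1750

Final balance of savings: 250

Answer: 250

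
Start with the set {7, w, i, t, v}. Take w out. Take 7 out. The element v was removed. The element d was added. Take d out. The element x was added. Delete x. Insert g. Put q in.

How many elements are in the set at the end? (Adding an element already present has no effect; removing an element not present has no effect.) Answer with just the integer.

Answer: 4

Derivation:
Tracking the set through each operation:
Start: {7, i, t, v, w}
Event 1 (remove w): removed. Set: {7, i, t, v}
Event 2 (remove 7): removed. Set: {i, t, v}
Event 3 (remove v): removed. Set: {i, t}
Event 4 (add d): added. Set: {d, i, t}
Event 5 (remove d): removed. Set: {i, t}
Event 6 (add x): added. Set: {i, t, x}
Event 7 (remove x): removed. Set: {i, t}
Event 8 (add g): added. Set: {g, i, t}
Event 9 (add q): added. Set: {g, i, q, t}

Final set: {g, i, q, t} (size 4)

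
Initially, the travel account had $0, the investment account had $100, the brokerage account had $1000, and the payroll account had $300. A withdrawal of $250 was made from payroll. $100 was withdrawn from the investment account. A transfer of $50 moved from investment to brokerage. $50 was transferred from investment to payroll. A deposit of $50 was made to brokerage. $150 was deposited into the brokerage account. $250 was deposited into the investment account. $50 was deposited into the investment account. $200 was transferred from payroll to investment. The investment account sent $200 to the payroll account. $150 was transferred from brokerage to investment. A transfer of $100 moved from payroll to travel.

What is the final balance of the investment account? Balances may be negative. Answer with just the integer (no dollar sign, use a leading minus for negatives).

Answer: 350

Derivation:
Tracking account balances step by step:
Start: travel=0, investment=100, brokerage=1000, payroll=300
Event 1 (withdraw 250 from payroll): payroll: 300 - 250 = 50. Balances: travel=0, investment=100, brokerage=1000, payroll=50
Event 2 (withdraw 100 from investment): investment: 100 - 100 = 0. Balances: travel=0, investment=0, brokerage=1000, payroll=50
Event 3 (transfer 50 investment -> brokerage): investment: 0 - 50 = -50, brokerage: 1000 + 50 = 1050. Balances: travel=0, investment=-50, brokerage=1050, payroll=50
Event 4 (transfer 50 investment -> payroll): investment: -50 - 50 = -100, payroll: 50 + 50 = 100. Balances: travel=0, investment=-100, brokerage=1050, payroll=100
Event 5 (deposit 50 to brokerage): brokerage: 1050 + 50 = 1100. Balances: travel=0, investment=-100, brokerage=1100, payroll=100
Event 6 (deposit 150 to brokerage): brokerage: 1100 + 150 = 1250. Balances: travel=0, investment=-100, brokerage=1250, payroll=100
Event 7 (deposit 250 to investment): investment: -100 + 250 = 150. Balances: travel=0, investment=150, brokerage=1250, payroll=100
Event 8 (deposit 50 to investment): investment: 150 + 50 = 200. Balances: travel=0, investment=200, brokerage=1250, payroll=100
Event 9 (transfer 200 payroll -> investment): payroll: 100 - 200 = -100, investment: 200 + 200 = 400. Balances: travel=0, investment=400, brokerage=1250, payroll=-100
Event 10 (transfer 200 investment -> payroll): investment: 400 - 200 = 200, payroll: -100 + 200 = 100. Balances: travel=0, investment=200, brokerage=1250, payroll=100
Event 11 (transfer 150 brokerage -> investment): brokerage: 1250 - 150 = 1100, investment: 200 + 150 = 350. Balances: travel=0, investment=350, brokerage=1100, payroll=100
Event 12 (transfer 100 payroll -> travel): payroll: 100 - 100 = 0, travel: 0 + 100 = 100. Balances: travel=100, investment=350, brokerage=1100, payroll=0

Final balance of investment: 350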